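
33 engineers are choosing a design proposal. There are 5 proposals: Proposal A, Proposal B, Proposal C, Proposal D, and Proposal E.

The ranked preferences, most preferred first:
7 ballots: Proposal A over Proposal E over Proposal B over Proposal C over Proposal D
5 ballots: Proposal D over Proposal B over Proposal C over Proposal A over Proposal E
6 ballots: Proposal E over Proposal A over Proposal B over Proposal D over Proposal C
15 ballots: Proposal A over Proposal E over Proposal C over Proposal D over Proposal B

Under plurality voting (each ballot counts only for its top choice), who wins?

Proposal A

First-place votes: Proposal A 22, Proposal B 0, Proposal C 0, Proposal D 5, Proposal E 6.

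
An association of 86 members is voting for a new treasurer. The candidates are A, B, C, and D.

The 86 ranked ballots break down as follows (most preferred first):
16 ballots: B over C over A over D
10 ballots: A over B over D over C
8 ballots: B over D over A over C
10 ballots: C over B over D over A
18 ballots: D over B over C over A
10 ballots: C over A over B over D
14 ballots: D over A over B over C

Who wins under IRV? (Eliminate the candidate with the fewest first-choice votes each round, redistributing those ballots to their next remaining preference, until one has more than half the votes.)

Round 1: A 10, B 24, C 20, D 32. A eliminated.
Round 2: B 34, C 20, D 32. C eliminated.
Round 3: B 54, D 32. B has a majority (≥44).

B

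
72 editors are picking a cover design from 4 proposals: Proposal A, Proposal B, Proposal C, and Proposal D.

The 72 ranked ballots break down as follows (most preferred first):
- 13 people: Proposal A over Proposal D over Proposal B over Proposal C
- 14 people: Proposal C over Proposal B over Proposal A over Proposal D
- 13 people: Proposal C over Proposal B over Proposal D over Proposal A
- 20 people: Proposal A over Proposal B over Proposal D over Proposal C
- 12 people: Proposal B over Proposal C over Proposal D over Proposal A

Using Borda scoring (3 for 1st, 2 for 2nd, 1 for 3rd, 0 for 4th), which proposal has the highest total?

Proposal B

Proposal A: 13×3 + 14×1 + 13×0 + 20×3 + 12×0 = 113
Proposal B: 13×1 + 14×2 + 13×2 + 20×2 + 12×3 = 143
Proposal C: 13×0 + 14×3 + 13×3 + 20×0 + 12×2 = 105
Proposal D: 13×2 + 14×0 + 13×1 + 20×1 + 12×1 = 71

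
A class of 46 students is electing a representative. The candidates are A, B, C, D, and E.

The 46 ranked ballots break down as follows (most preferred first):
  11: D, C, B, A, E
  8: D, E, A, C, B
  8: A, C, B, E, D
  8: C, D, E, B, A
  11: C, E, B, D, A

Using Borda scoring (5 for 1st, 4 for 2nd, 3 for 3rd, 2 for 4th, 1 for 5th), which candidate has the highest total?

C

A: 11×2 + 8×3 + 8×5 + 8×1 + 11×1 = 105
B: 11×3 + 8×1 + 8×3 + 8×2 + 11×3 = 114
C: 11×4 + 8×2 + 8×4 + 8×5 + 11×5 = 187
D: 11×5 + 8×5 + 8×1 + 8×4 + 11×2 = 157
E: 11×1 + 8×4 + 8×2 + 8×3 + 11×4 = 127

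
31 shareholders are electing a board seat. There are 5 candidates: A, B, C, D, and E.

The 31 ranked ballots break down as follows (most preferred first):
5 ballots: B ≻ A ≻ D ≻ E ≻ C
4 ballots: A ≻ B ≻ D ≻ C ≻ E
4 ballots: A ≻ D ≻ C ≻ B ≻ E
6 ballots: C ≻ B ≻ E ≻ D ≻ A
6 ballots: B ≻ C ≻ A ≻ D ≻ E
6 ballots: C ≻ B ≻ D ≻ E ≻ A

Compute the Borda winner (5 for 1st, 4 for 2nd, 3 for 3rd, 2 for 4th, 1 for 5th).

A: 5×4 + 4×5 + 4×5 + 6×1 + 6×3 + 6×1 = 90
B: 5×5 + 4×4 + 4×2 + 6×4 + 6×5 + 6×4 = 127
C: 5×1 + 4×2 + 4×3 + 6×5 + 6×4 + 6×5 = 109
D: 5×3 + 4×3 + 4×4 + 6×2 + 6×2 + 6×3 = 85
E: 5×2 + 4×1 + 4×1 + 6×3 + 6×1 + 6×2 = 54

B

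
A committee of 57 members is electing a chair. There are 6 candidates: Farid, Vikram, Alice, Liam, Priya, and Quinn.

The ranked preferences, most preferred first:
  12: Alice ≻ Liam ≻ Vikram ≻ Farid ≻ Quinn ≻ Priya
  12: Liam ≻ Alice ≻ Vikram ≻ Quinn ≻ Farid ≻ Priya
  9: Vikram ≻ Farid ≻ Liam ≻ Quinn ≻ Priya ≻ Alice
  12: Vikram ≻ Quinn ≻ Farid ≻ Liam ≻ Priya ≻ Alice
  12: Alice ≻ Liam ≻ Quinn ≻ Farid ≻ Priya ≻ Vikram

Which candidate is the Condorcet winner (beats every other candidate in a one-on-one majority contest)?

Liam vs Farid: 36–21
Liam vs Vikram: 36–21
Liam vs Alice: 33–24
Liam vs Priya: 57–0
Liam vs Quinn: 45–12
Liam beats every other candidate.

Liam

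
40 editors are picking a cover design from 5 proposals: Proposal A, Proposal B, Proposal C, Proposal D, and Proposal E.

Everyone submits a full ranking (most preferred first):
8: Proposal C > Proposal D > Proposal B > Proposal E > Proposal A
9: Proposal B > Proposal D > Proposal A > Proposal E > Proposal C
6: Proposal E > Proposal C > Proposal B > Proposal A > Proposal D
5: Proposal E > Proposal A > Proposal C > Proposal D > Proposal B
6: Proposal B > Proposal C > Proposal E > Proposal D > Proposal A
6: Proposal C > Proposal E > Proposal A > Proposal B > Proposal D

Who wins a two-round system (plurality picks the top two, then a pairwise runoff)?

Proposal C

Round 1 first-place votes: Proposal A 0, Proposal B 15, Proposal C 14, Proposal D 0, Proposal E 11. Proposal B and Proposal C advance.
Runoff: Proposal B is ranked above Proposal C on 15 ballots, Proposal C above Proposal B on 25.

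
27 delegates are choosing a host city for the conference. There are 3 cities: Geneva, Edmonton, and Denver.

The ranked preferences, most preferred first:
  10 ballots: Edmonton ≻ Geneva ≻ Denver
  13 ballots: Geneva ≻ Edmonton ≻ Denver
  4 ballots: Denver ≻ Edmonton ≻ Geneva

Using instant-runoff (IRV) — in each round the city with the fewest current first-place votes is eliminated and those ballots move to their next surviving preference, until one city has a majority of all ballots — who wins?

Edmonton

Round 1: Geneva 13, Edmonton 10, Denver 4. Denver eliminated.
Round 2: Geneva 13, Edmonton 14. Edmonton has a majority (≥14).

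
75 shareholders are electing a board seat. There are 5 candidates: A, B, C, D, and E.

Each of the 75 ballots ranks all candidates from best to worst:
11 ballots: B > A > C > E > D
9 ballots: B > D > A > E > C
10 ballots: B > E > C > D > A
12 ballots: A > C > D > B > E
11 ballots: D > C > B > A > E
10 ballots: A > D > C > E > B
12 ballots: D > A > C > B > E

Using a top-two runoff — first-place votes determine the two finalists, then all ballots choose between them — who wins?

Round 1 first-place votes: A 22, B 30, C 0, D 23, E 0. B and D advance.
Runoff: B is ranked above D on 30 ballots, D above B on 45.

D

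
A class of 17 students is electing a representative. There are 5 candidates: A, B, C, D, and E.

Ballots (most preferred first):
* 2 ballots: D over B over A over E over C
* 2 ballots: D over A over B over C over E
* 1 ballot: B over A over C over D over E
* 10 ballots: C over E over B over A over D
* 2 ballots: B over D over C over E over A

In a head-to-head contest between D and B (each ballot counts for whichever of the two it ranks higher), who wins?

D is ranked above B on 4 ballots; B above D on 13.

B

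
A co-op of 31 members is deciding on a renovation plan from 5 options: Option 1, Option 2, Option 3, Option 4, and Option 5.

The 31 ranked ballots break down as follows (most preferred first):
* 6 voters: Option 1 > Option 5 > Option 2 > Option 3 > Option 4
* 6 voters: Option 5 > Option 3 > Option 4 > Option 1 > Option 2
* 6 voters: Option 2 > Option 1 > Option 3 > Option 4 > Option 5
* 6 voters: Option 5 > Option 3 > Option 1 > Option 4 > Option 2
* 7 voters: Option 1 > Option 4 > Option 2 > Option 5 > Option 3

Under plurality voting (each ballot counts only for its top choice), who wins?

First-place votes: Option 1 13, Option 2 6, Option 3 0, Option 4 0, Option 5 12.

Option 1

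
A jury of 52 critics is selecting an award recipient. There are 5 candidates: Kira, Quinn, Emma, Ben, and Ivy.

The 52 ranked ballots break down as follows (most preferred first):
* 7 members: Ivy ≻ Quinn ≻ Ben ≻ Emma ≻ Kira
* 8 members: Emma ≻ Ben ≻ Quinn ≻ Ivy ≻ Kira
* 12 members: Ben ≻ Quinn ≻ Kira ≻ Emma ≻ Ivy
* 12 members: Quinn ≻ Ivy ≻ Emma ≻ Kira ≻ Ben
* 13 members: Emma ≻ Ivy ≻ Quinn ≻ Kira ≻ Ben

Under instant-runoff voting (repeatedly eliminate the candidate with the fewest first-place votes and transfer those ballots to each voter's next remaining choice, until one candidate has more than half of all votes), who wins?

Round 1: Kira 0, Quinn 12, Emma 21, Ben 12, Ivy 7. Kira eliminated.
Round 2: Quinn 12, Emma 21, Ben 12, Ivy 7. Ivy eliminated.
Round 3: Quinn 19, Emma 21, Ben 12. Ben eliminated.
Round 4: Quinn 31, Emma 21. Quinn has a majority (≥27).

Quinn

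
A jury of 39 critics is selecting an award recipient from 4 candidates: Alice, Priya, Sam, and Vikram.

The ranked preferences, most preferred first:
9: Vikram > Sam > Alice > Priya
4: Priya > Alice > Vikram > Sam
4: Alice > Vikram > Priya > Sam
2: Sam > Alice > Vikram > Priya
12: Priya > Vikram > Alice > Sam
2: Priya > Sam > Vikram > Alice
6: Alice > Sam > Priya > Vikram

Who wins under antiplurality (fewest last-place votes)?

Last-place votes: Alice 2, Priya 11, Sam 20, Vikram 6.

Alice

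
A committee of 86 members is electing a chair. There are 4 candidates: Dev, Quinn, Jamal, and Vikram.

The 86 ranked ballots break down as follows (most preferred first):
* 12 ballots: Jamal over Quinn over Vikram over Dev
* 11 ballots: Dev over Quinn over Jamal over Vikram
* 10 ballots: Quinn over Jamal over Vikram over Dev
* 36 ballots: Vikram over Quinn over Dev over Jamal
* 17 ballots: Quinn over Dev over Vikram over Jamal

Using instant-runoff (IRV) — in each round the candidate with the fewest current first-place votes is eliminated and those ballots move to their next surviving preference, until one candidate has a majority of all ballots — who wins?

Quinn

Round 1: Dev 11, Quinn 27, Jamal 12, Vikram 36. Dev eliminated.
Round 2: Quinn 38, Jamal 12, Vikram 36. Jamal eliminated.
Round 3: Quinn 50, Vikram 36. Quinn has a majority (≥44).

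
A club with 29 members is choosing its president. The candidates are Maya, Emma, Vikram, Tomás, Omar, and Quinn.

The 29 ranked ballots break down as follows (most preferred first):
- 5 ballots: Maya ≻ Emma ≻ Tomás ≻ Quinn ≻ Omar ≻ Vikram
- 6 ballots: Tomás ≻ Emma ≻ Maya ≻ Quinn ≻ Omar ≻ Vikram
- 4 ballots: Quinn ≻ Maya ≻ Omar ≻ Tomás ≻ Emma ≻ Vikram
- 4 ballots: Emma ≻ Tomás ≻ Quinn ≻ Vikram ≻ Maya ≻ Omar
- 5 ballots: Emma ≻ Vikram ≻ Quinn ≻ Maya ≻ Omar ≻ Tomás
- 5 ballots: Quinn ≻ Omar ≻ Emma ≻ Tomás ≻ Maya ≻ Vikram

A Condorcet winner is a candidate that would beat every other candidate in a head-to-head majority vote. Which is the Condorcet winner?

Emma vs Maya: 20–9
Emma vs Vikram: 29–0
Emma vs Tomás: 19–10
Emma vs Omar: 20–9
Emma vs Quinn: 20–9
Emma beats every other candidate.

Emma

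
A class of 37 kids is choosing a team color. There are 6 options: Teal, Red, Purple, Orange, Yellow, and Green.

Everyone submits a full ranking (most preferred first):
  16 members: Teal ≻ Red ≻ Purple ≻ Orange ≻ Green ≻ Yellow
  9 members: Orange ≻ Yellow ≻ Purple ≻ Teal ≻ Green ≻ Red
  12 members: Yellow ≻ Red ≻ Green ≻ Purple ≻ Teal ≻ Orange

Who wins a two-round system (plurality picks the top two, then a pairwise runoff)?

Round 1 first-place votes: Teal 16, Red 0, Purple 0, Orange 9, Yellow 12, Green 0. Teal and Yellow advance.
Runoff: Teal is ranked above Yellow on 16 ballots, Yellow above Teal on 21.

Yellow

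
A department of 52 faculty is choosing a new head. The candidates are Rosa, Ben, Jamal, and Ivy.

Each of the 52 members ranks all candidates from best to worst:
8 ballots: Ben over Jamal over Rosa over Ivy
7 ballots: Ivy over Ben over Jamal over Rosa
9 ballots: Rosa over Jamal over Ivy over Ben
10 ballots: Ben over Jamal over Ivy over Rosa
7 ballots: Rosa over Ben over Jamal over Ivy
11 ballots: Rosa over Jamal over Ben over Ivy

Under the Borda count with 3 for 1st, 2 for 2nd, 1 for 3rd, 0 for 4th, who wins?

Ben

Rosa: 8×1 + 7×0 + 9×3 + 10×0 + 7×3 + 11×3 = 89
Ben: 8×3 + 7×2 + 9×0 + 10×3 + 7×2 + 11×1 = 93
Jamal: 8×2 + 7×1 + 9×2 + 10×2 + 7×1 + 11×2 = 90
Ivy: 8×0 + 7×3 + 9×1 + 10×1 + 7×0 + 11×0 = 40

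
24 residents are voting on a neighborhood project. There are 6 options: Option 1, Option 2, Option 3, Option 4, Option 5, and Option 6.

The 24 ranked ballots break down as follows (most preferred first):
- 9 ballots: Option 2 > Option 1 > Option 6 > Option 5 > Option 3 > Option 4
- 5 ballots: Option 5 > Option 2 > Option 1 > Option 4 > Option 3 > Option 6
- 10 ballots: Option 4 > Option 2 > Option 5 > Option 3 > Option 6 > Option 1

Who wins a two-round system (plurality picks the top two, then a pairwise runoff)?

Option 2

Round 1 first-place votes: Option 1 0, Option 2 9, Option 3 0, Option 4 10, Option 5 5, Option 6 0. Option 4 and Option 2 advance.
Runoff: Option 4 is ranked above Option 2 on 10 ballots, Option 2 above Option 4 on 14.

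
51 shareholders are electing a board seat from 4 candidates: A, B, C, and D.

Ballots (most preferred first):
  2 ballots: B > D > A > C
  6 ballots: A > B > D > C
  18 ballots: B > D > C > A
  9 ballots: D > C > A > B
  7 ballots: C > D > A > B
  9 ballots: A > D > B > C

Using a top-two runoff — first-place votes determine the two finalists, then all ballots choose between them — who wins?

Round 1 first-place votes: A 15, B 20, C 7, D 9. B and A advance.
Runoff: B is ranked above A on 20 ballots, A above B on 31.

A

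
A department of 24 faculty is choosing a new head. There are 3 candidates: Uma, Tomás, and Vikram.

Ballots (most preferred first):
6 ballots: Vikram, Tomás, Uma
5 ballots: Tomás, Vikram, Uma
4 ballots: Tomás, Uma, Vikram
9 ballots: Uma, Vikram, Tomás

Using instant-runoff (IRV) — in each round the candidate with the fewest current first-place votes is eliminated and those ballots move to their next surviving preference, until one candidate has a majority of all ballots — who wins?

Tomás

Round 1: Uma 9, Tomás 9, Vikram 6. Vikram eliminated.
Round 2: Uma 9, Tomás 15. Tomás has a majority (≥13).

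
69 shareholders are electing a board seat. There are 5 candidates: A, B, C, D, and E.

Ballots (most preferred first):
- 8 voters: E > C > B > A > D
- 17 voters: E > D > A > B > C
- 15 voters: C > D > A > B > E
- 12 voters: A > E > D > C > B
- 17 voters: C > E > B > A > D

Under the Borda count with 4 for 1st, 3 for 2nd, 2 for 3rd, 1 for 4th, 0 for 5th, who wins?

E

A: 8×1 + 17×2 + 15×2 + 12×4 + 17×1 = 137
B: 8×2 + 17×1 + 15×1 + 12×0 + 17×2 = 82
C: 8×3 + 17×0 + 15×4 + 12×1 + 17×4 = 164
D: 8×0 + 17×3 + 15×3 + 12×2 + 17×0 = 120
E: 8×4 + 17×4 + 15×0 + 12×3 + 17×3 = 187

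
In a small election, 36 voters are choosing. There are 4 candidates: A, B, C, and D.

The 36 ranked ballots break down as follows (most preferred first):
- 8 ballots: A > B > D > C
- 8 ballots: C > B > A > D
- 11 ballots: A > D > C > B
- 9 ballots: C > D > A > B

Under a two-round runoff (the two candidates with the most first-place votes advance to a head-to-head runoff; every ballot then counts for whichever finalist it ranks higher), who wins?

A

Round 1 first-place votes: A 19, B 0, C 17, D 0. A and C advance.
Runoff: A is ranked above C on 19 ballots, C above A on 17.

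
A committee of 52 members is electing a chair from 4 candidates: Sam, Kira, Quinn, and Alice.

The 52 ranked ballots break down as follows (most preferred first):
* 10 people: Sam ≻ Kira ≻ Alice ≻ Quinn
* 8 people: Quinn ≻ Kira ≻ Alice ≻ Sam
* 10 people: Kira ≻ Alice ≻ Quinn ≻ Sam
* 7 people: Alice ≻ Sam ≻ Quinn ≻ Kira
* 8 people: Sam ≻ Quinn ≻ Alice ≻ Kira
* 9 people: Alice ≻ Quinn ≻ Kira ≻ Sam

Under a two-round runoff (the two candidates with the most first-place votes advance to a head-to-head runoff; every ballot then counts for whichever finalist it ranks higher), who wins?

Round 1 first-place votes: Sam 18, Kira 10, Quinn 8, Alice 16. Sam and Alice advance.
Runoff: Sam is ranked above Alice on 18 ballots, Alice above Sam on 34.

Alice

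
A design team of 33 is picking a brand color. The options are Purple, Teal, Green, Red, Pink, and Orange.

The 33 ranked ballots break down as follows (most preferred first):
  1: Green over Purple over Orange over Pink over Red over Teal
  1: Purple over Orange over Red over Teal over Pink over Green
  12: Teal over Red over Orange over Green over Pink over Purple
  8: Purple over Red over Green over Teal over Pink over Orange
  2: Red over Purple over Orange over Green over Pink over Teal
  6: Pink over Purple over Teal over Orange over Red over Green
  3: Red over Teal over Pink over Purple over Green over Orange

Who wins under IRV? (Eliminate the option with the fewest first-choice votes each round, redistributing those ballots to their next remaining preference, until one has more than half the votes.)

Purple

Round 1: Purple 9, Teal 12, Green 1, Red 5, Pink 6, Orange 0. Orange eliminated.
Round 2: Purple 9, Teal 12, Green 1, Red 5, Pink 6. Green eliminated.
Round 3: Purple 10, Teal 12, Red 5, Pink 6. Red eliminated.
Round 4: Purple 12, Teal 15, Pink 6. Pink eliminated.
Round 5: Purple 18, Teal 15. Purple has a majority (≥17).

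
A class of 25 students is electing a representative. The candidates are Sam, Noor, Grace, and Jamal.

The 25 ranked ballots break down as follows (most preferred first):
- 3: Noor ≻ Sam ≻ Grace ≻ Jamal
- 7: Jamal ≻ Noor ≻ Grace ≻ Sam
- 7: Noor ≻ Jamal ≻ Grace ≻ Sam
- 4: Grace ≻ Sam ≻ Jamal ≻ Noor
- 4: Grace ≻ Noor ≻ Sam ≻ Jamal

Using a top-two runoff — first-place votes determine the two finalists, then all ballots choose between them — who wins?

Round 1 first-place votes: Sam 0, Noor 10, Grace 8, Jamal 7. Noor and Grace advance.
Runoff: Noor is ranked above Grace on 17 ballots, Grace above Noor on 8.

Noor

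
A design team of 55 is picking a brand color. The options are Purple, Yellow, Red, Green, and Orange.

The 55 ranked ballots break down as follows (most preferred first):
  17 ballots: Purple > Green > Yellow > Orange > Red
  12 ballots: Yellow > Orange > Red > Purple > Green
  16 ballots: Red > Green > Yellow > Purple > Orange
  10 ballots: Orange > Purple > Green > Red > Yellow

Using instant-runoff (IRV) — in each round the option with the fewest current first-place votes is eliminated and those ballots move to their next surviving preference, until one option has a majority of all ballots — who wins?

Round 1: Purple 17, Yellow 12, Red 16, Green 0, Orange 10. Green eliminated.
Round 2: Purple 17, Yellow 12, Red 16, Orange 10. Orange eliminated.
Round 3: Purple 27, Yellow 12, Red 16. Yellow eliminated.
Round 4: Purple 27, Red 28. Red has a majority (≥28).

Red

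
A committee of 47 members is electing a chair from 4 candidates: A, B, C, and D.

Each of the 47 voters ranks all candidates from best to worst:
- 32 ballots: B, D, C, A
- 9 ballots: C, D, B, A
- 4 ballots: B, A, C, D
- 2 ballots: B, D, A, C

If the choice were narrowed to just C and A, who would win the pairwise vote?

C

C is ranked above A on 41 ballots; A above C on 6.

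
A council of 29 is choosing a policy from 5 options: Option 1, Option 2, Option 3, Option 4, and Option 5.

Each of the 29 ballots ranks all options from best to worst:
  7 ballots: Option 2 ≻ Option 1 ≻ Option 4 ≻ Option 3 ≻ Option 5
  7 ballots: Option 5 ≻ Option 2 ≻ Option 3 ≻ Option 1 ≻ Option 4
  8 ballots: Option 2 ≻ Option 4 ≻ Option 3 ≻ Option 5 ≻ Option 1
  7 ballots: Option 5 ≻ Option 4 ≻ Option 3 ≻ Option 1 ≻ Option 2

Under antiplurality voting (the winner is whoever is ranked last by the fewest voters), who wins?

Option 3

Last-place votes: Option 1 8, Option 2 7, Option 3 0, Option 4 7, Option 5 7.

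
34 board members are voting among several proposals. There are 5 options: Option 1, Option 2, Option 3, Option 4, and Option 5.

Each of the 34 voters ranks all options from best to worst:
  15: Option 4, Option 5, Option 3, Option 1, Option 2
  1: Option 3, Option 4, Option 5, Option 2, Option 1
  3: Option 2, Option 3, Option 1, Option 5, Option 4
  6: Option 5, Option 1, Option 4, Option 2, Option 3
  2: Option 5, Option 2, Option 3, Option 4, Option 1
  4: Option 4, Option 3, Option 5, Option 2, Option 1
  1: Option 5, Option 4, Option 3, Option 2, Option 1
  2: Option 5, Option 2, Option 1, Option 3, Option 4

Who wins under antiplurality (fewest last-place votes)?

Option 5

Last-place votes: Option 1 8, Option 2 15, Option 3 6, Option 4 5, Option 5 0.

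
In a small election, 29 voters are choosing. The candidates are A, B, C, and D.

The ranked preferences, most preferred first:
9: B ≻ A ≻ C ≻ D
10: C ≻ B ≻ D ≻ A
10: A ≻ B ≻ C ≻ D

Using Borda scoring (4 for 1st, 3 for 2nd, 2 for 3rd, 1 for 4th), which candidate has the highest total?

A: 9×3 + 10×1 + 10×4 = 77
B: 9×4 + 10×3 + 10×3 = 96
C: 9×2 + 10×4 + 10×2 = 78
D: 9×1 + 10×2 + 10×1 = 39

B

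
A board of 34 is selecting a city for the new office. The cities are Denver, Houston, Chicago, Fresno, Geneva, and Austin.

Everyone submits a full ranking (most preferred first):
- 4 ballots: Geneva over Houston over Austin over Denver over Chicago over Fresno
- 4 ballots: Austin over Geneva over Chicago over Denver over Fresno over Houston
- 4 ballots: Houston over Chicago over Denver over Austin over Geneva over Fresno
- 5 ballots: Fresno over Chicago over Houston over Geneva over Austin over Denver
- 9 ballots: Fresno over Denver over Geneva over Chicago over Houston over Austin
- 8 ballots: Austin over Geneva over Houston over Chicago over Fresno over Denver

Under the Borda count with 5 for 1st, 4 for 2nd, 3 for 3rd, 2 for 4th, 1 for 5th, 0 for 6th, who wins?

Denver: 4×2 + 4×2 + 4×3 + 5×0 + 9×4 + 8×0 = 64
Houston: 4×4 + 4×0 + 4×5 + 5×3 + 9×1 + 8×3 = 84
Chicago: 4×1 + 4×3 + 4×4 + 5×4 + 9×2 + 8×2 = 86
Fresno: 4×0 + 4×1 + 4×0 + 5×5 + 9×5 + 8×1 = 82
Geneva: 4×5 + 4×4 + 4×1 + 5×2 + 9×3 + 8×4 = 109
Austin: 4×3 + 4×5 + 4×2 + 5×1 + 9×0 + 8×5 = 85

Geneva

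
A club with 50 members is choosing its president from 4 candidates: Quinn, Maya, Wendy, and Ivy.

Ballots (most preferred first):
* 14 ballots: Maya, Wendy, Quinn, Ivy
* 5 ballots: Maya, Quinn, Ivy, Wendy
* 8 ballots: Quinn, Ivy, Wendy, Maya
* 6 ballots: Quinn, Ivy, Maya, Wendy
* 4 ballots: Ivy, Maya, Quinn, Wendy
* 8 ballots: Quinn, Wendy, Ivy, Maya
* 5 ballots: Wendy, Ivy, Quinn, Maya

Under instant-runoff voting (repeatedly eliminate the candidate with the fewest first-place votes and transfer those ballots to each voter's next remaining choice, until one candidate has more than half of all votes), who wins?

Round 1: Quinn 22, Maya 19, Wendy 5, Ivy 4. Ivy eliminated.
Round 2: Quinn 22, Maya 23, Wendy 5. Wendy eliminated.
Round 3: Quinn 27, Maya 23. Quinn has a majority (≥26).

Quinn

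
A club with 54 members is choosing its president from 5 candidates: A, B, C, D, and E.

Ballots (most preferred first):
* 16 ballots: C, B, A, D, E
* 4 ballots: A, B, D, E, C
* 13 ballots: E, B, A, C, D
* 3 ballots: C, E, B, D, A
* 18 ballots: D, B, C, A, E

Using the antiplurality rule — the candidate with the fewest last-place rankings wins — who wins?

B

Last-place votes: A 3, B 0, C 4, D 13, E 34.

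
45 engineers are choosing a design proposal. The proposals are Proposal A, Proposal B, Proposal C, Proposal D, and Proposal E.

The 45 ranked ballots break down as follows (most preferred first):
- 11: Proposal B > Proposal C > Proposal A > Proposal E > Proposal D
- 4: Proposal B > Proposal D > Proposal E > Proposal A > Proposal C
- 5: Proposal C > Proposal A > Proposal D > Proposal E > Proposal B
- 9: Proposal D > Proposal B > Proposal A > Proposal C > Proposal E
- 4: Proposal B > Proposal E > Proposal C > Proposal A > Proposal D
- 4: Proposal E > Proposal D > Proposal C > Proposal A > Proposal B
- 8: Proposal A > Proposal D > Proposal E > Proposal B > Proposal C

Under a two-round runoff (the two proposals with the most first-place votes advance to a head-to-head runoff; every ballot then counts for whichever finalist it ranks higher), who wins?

Proposal D

Round 1 first-place votes: Proposal A 8, Proposal B 19, Proposal C 5, Proposal D 9, Proposal E 4. Proposal B and Proposal D advance.
Runoff: Proposal B is ranked above Proposal D on 19 ballots, Proposal D above Proposal B on 26.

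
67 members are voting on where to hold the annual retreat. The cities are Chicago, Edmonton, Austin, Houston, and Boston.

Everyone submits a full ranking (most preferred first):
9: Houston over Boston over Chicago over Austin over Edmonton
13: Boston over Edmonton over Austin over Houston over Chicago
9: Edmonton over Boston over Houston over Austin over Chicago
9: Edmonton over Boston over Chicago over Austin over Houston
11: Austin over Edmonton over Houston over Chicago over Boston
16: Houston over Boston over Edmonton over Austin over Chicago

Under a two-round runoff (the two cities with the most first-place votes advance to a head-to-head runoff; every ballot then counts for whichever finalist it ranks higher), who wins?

Edmonton

Round 1 first-place votes: Chicago 0, Edmonton 18, Austin 11, Houston 25, Boston 13. Houston and Edmonton advance.
Runoff: Houston is ranked above Edmonton on 25 ballots, Edmonton above Houston on 42.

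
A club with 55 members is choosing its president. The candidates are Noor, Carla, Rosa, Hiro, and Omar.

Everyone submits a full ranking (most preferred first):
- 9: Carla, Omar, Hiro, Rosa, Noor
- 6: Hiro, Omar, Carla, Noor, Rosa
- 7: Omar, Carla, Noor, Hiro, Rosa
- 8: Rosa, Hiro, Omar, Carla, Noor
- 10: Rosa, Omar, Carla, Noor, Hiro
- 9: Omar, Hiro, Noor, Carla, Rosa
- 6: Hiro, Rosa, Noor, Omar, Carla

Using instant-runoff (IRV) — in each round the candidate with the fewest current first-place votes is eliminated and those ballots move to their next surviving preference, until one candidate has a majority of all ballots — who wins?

Omar

Round 1: Noor 0, Carla 9, Rosa 18, Hiro 12, Omar 16. Noor eliminated.
Round 2: Carla 9, Rosa 18, Hiro 12, Omar 16. Carla eliminated.
Round 3: Rosa 18, Hiro 12, Omar 25. Hiro eliminated.
Round 4: Rosa 24, Omar 31. Omar has a majority (≥28).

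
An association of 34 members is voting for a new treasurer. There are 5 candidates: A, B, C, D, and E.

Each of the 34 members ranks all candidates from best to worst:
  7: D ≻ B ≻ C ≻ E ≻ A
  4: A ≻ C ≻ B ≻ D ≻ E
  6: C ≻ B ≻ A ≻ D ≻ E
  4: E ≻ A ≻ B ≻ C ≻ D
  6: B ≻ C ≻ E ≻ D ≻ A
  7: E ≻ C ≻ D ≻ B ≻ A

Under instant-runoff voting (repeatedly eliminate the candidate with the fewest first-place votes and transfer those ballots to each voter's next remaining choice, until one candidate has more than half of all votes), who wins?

C

Round 1: A 4, B 6, C 6, D 7, E 11. A eliminated.
Round 2: B 6, C 10, D 7, E 11. B eliminated.
Round 3: C 16, D 7, E 11. D eliminated.
Round 4: C 23, E 11. C has a majority (≥18).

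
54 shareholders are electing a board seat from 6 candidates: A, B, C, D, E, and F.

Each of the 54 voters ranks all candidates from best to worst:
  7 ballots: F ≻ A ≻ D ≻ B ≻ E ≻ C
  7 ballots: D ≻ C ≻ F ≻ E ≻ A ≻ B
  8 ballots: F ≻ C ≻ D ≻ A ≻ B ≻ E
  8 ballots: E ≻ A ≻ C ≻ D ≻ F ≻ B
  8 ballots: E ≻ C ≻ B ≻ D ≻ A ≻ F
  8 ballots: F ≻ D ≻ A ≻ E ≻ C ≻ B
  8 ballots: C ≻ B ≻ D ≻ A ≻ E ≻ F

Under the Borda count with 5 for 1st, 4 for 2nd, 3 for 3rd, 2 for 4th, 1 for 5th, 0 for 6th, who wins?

D

A: 7×4 + 7×1 + 8×2 + 8×4 + 8×1 + 8×3 + 8×2 = 131
B: 7×2 + 7×0 + 8×1 + 8×0 + 8×3 + 8×0 + 8×4 = 78
C: 7×0 + 7×4 + 8×4 + 8×3 + 8×4 + 8×1 + 8×5 = 164
D: 7×3 + 7×5 + 8×3 + 8×2 + 8×2 + 8×4 + 8×3 = 168
E: 7×1 + 7×2 + 8×0 + 8×5 + 8×5 + 8×2 + 8×1 = 125
F: 7×5 + 7×3 + 8×5 + 8×1 + 8×0 + 8×5 + 8×0 = 144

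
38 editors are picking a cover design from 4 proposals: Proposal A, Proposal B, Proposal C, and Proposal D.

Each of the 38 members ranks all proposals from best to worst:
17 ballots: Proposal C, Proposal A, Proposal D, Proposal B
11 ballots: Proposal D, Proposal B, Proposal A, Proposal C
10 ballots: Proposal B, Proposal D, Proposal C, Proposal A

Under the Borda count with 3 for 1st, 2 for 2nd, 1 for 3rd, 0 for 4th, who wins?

Proposal D

Proposal A: 17×2 + 11×1 + 10×0 = 45
Proposal B: 17×0 + 11×2 + 10×3 = 52
Proposal C: 17×3 + 11×0 + 10×1 = 61
Proposal D: 17×1 + 11×3 + 10×2 = 70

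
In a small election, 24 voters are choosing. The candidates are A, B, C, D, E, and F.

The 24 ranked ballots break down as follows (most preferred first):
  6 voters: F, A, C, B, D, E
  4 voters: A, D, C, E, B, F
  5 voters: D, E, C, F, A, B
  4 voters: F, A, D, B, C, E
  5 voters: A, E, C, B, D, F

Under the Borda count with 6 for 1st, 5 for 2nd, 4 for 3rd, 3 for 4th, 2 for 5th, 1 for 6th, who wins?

A

A: 6×5 + 4×6 + 5×2 + 4×5 + 5×6 = 114
B: 6×3 + 4×2 + 5×1 + 4×3 + 5×3 = 58
C: 6×4 + 4×4 + 5×4 + 4×2 + 5×4 = 88
D: 6×2 + 4×5 + 5×6 + 4×4 + 5×2 = 88
E: 6×1 + 4×3 + 5×5 + 4×1 + 5×5 = 72
F: 6×6 + 4×1 + 5×3 + 4×6 + 5×1 = 84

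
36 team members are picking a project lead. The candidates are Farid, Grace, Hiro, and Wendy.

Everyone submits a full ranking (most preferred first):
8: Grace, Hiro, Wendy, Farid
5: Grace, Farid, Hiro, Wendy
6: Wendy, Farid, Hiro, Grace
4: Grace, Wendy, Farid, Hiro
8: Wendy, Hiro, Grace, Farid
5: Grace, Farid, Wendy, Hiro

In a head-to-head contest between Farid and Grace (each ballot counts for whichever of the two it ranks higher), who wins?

Farid is ranked above Grace on 6 ballots; Grace above Farid on 30.

Grace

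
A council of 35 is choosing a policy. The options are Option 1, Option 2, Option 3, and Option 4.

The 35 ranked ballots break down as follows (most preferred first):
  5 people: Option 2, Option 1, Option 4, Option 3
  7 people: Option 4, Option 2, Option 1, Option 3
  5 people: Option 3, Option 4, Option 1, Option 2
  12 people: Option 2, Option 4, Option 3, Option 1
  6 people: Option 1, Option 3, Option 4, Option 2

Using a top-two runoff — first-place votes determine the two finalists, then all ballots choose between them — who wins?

Round 1 first-place votes: Option 1 6, Option 2 17, Option 3 5, Option 4 7. Option 2 and Option 4 advance.
Runoff: Option 2 is ranked above Option 4 on 17 ballots, Option 4 above Option 2 on 18.

Option 4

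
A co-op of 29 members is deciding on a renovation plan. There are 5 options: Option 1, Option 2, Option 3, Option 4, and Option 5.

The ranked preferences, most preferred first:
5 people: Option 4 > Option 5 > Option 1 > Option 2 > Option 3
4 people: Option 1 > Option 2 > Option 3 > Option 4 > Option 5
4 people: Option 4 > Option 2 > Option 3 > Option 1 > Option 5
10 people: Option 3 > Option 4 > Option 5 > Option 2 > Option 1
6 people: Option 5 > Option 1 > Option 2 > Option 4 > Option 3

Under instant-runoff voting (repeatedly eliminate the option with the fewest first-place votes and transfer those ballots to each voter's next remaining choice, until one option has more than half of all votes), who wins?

Round 1: Option 1 4, Option 2 0, Option 3 10, Option 4 9, Option 5 6. Option 2 eliminated.
Round 2: Option 1 4, Option 3 10, Option 4 9, Option 5 6. Option 1 eliminated.
Round 3: Option 3 14, Option 4 9, Option 5 6. Option 5 eliminated.
Round 4: Option 3 14, Option 4 15. Option 4 has a majority (≥15).

Option 4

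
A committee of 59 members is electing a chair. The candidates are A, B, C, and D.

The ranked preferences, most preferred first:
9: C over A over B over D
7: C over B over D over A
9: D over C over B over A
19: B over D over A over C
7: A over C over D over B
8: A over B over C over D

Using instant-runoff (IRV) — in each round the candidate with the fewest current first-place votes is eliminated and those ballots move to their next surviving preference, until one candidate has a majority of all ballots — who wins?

Round 1: A 15, B 19, C 16, D 9. D eliminated.
Round 2: A 15, B 19, C 25. A eliminated.
Round 3: B 27, C 32. C has a majority (≥30).

C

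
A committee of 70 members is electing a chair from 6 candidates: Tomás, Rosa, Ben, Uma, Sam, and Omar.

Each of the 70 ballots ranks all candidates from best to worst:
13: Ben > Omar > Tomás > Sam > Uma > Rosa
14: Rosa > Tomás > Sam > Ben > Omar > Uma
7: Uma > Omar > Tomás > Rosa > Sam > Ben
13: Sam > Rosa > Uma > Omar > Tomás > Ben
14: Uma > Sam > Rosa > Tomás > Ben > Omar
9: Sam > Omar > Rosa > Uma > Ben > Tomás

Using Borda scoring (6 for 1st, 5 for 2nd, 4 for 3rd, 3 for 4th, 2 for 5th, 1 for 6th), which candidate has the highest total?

Tomás: 13×4 + 14×5 + 7×4 + 13×2 + 14×3 + 9×1 = 227
Rosa: 13×1 + 14×6 + 7×3 + 13×5 + 14×4 + 9×4 = 275
Ben: 13×6 + 14×3 + 7×1 + 13×1 + 14×2 + 9×2 = 186
Uma: 13×2 + 14×1 + 7×6 + 13×4 + 14×6 + 9×3 = 245
Sam: 13×3 + 14×4 + 7×2 + 13×6 + 14×5 + 9×6 = 311
Omar: 13×5 + 14×2 + 7×5 + 13×3 + 14×1 + 9×5 = 226

Sam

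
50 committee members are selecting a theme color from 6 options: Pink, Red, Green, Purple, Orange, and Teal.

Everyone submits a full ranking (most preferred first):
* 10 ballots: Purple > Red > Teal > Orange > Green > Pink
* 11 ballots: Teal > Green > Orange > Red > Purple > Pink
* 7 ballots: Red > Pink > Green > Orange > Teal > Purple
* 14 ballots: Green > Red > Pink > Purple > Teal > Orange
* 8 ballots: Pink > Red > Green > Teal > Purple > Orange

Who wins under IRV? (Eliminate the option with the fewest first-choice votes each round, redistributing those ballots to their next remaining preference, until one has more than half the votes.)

Round 1: Pink 8, Red 7, Green 14, Purple 10, Orange 0, Teal 11. Orange eliminated.
Round 2: Pink 8, Red 7, Green 14, Purple 10, Teal 11. Red eliminated.
Round 3: Pink 15, Green 14, Purple 10, Teal 11. Purple eliminated.
Round 4: Pink 15, Green 14, Teal 21. Green eliminated.
Round 5: Pink 29, Teal 21. Pink has a majority (≥26).

Pink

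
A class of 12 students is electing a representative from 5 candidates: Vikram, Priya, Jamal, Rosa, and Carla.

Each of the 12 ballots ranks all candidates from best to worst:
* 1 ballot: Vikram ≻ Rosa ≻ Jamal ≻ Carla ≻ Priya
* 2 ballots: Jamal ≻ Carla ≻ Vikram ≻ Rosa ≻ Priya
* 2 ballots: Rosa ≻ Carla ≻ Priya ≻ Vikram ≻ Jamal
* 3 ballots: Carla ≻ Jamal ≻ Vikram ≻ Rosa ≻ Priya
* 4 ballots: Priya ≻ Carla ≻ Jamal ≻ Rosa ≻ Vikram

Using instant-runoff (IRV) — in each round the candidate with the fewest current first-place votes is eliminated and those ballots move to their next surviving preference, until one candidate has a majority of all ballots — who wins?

Round 1: Vikram 1, Priya 4, Jamal 2, Rosa 2, Carla 3. Vikram eliminated.
Round 2: Priya 4, Jamal 2, Rosa 3, Carla 3. Jamal eliminated.
Round 3: Priya 4, Rosa 3, Carla 5. Rosa eliminated.
Round 4: Priya 4, Carla 8. Carla has a majority (≥7).

Carla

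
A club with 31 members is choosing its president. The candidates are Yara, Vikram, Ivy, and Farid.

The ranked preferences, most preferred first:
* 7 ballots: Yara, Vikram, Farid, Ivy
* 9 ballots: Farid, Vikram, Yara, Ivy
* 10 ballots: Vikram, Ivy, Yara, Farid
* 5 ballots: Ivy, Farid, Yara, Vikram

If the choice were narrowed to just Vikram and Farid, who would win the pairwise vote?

Vikram is ranked above Farid on 17 ballots; Farid above Vikram on 14.

Vikram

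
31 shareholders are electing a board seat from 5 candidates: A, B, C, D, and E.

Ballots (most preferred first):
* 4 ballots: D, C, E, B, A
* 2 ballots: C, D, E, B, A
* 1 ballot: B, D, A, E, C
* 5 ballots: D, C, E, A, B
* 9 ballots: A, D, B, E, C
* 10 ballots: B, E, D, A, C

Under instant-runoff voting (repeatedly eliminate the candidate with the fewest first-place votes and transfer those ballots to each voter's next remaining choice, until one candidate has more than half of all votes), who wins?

Round 1: A 9, B 11, C 2, D 9, E 0. E eliminated.
Round 2: A 9, B 11, C 2, D 9. C eliminated.
Round 3: A 9, B 11, D 11. A eliminated.
Round 4: B 11, D 20. D has a majority (≥16).

D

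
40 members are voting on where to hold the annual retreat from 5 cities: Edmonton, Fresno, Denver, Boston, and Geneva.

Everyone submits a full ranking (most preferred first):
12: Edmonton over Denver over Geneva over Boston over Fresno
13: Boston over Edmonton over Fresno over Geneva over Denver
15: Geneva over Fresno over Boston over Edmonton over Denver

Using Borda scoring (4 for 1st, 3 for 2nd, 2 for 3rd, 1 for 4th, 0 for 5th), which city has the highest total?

Edmonton

Edmonton: 12×4 + 13×3 + 15×1 = 102
Fresno: 12×0 + 13×2 + 15×3 = 71
Denver: 12×3 + 13×0 + 15×0 = 36
Boston: 12×1 + 13×4 + 15×2 = 94
Geneva: 12×2 + 13×1 + 15×4 = 97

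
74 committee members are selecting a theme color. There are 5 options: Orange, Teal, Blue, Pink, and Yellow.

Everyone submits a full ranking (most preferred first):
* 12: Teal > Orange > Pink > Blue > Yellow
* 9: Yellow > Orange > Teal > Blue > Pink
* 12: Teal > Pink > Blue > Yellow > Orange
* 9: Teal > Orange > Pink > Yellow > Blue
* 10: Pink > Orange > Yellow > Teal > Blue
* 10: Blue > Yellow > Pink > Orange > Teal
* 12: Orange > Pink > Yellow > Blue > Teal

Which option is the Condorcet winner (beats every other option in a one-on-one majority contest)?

Orange vs Teal: 41–33
Orange vs Blue: 52–22
Orange vs Pink: 42–32
Orange vs Yellow: 43–31
Orange beats every other option.

Orange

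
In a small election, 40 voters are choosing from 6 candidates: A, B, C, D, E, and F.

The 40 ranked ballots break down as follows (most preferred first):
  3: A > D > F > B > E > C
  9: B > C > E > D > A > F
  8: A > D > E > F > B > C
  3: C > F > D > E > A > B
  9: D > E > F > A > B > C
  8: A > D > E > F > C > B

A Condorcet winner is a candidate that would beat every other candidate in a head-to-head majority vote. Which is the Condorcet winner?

D vs A: 21–19
D vs B: 31–9
D vs C: 28–12
D vs E: 31–9
D vs F: 37–3
D beats every other candidate.

D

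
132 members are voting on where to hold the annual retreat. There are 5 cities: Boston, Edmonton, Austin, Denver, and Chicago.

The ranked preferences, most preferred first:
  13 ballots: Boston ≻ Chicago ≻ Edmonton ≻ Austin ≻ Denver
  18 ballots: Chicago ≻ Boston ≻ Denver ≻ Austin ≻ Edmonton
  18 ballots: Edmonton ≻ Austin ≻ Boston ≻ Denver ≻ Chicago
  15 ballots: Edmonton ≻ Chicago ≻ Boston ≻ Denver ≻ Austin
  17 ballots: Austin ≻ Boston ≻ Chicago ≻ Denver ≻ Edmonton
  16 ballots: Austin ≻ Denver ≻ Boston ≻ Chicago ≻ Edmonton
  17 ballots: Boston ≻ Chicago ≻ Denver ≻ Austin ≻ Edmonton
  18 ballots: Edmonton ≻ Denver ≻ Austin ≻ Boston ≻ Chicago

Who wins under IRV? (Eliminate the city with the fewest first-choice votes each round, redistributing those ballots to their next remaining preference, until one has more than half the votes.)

Boston

Round 1: Boston 30, Edmonton 51, Austin 33, Denver 0, Chicago 18. Denver eliminated.
Round 2: Boston 30, Edmonton 51, Austin 33, Chicago 18. Chicago eliminated.
Round 3: Boston 48, Edmonton 51, Austin 33. Austin eliminated.
Round 4: Boston 81, Edmonton 51. Boston has a majority (≥67).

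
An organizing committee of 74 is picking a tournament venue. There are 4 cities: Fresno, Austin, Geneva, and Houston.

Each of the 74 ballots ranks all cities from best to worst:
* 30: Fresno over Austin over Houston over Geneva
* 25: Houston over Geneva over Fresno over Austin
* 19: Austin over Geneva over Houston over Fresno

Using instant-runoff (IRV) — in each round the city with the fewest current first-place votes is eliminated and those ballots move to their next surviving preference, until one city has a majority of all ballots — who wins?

Round 1: Fresno 30, Austin 19, Geneva 0, Houston 25. Geneva eliminated.
Round 2: Fresno 30, Austin 19, Houston 25. Austin eliminated.
Round 3: Fresno 30, Houston 44. Houston has a majority (≥38).

Houston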